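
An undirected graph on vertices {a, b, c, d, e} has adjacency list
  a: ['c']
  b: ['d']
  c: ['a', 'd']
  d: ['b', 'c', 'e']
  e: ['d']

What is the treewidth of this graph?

A width-1 tree decomposition is:
Bags: B1 = {d, e}  B2 = {c, d}  B3 = {b, d}  B4 = {a, c}
Tree: B1–B2, B2–B3, B2–B4
Every bag has size at most 2, so the width is 2 − 1 = 1 and tw(G) ≤ 1. Any graph with an edge has treewidth ≥ 1, and G has the edge e–d. The upper and lower bounds meet at 1, so that is the treewidth.

1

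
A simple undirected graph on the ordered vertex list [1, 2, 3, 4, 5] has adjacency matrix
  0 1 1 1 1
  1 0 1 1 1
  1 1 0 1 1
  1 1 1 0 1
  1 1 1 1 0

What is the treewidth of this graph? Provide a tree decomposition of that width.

With just one bag of size 5, the width is 5 − 1 = 4, so tw(G) ≤ 4. Conversely, {1, 2, 3, 4, 5} is a clique of size 5, and the vertices of any clique must share a bag in every tree decomposition; so some bag has ≥ 5 vertices and tw(G) ≥ 4. Hence tw(G) = 4 exactly.

Treewidth 4.
One such decomposition:
Bags: B1 = {1, 2, 3, 4, 5}
Tree: (single bag)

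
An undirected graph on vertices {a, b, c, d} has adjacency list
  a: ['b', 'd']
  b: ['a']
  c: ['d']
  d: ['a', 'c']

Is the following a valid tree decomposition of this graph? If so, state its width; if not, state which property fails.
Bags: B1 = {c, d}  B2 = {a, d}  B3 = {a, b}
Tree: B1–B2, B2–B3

Every vertex of G appears in some bag (union = {a, b, c, d}); every edge is covered by a bag; and for each vertex v the set of bags containing v is connected in the bag tree. The decomposition is therefore valid. The largest bag has 2 vertices, so the width is 1.

Yes; width 1.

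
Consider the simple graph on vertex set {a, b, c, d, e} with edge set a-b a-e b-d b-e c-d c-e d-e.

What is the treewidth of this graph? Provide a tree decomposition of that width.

Treewidth 2.
One optimal decomposition is:
Bags: B1 = {b, d, e}  B2 = {a, b, e}  B3 = {c, d, e}
Tree: B1–B2, B1–B3

Every bag has size at most 3, so the width is 3 − 1 = 2 and tw(G) ≤ 2. For the lower bound, the 3 vertices {c, d, e} are pairwise adjacent, and any tree decomposition puts a clique entirely inside one bag — forcing width ≥ 2. The upper and lower bounds meet at 2, so that is the treewidth.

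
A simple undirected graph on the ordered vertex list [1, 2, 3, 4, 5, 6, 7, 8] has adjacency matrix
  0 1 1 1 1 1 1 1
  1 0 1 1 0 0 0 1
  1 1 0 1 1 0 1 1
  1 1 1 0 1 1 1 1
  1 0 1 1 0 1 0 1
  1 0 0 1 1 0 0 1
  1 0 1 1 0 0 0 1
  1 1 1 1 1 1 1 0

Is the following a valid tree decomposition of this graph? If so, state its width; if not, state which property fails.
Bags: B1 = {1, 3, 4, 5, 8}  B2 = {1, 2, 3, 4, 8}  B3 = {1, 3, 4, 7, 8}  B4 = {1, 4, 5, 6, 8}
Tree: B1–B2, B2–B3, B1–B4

Every vertex of G appears in some bag (union = {1, 2, 3, 4, 5, 6, 7, 8}); every edge is covered by a bag; and for each vertex v the set of bags containing v is connected in the bag tree. The decomposition is therefore valid. The largest bag has 5 vertices, so the width is 4.

Yes; width 4.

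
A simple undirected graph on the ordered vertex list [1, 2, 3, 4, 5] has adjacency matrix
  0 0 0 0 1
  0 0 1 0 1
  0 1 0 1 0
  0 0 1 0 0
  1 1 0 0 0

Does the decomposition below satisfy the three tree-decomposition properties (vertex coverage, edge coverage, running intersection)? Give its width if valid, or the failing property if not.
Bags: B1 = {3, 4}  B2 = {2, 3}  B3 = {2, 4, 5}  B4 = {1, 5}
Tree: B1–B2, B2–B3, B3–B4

No — bags containing vertex 4 are not connected in the tree.

A tree decomposition must satisfy three properties: every vertex lies in some bag; for every edge, both endpoints lie together in some bag; and for every vertex, the bags containing it form a connected subtree. Here bags containing vertex 4 are not connected in the tree, so the decomposition is invalid.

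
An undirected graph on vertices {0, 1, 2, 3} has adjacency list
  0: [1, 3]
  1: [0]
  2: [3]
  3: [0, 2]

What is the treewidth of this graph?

A width-1 tree decomposition is:
Bags: B1 = {2, 3}  B2 = {0, 3}  B3 = {0, 1}
Tree: B1–B2, B2–B3
Each bag holds 2 vertices, so the decomposition has width 1, which upper-bounds the treewidth. G has an edge, so its treewidth is at least 1. The upper and lower bounds meet at 1, so that is the treewidth.

1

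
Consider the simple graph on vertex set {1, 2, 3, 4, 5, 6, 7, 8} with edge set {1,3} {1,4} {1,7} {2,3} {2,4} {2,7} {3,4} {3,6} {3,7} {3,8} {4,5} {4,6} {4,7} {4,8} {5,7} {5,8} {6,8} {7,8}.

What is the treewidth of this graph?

3

A width-3 tree decomposition is:
Bags: B1 = {3, 4, 7, 8}  B2 = {4, 5, 7, 8}  B3 = {3, 4, 6, 8}  B4 = {1, 3, 4, 7}  B5 = {2, 3, 4, 7}
Tree: B1–B2, B1–B3, B1–B4, B4–B5
Each bag holds 4 vertices, so the decomposition has width 3, which upper-bounds the treewidth. On the other hand G contains the 4-clique {3, 4, 6, 8}. A clique must lie in a single bag of any decomposition, so no decomposition can have width below 3. Therefore the treewidth is 3.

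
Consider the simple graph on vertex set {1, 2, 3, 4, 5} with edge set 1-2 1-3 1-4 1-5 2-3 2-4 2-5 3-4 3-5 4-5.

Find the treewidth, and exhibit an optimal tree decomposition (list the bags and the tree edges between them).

Treewidth 4.
Bags: B1 = {1, 2, 3, 4, 5}
Tree: (single bag)

With just one bag of size 5, the width is 5 − 1 = 4, so tw(G) ≤ 4. For the lower bound, the 5 vertices {1, 2, 3, 4, 5} are pairwise adjacent, and any tree decomposition puts a clique entirely inside one bag — forcing width ≥ 4. The upper and lower bounds meet at 4, so that is the treewidth.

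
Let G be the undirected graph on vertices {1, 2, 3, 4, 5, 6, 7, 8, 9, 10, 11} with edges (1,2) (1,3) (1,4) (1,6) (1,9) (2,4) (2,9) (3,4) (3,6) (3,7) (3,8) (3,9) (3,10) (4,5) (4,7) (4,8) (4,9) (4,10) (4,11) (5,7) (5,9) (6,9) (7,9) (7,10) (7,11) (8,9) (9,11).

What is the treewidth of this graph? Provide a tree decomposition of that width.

Treewidth 3.
One optimal decomposition is:
Bags: B1 = {1, 3, 4, 9}  B2 = {1, 2, 4, 9}  B3 = {1, 3, 6, 9}  B4 = {3, 4, 7, 9}  B5 = {3, 4, 8, 9}  B6 = {4, 7, 9, 11}  B7 = {4, 5, 7, 9}  B8 = {3, 4, 7, 10}
Tree: B1–B2, B1–B3, B1–B4, B4–B5, B4–B6, B6–B7, B4–B8

Every bag has size at most 4, so the width is 4 − 1 = 3 and tw(G) ≤ 3. On the other hand G contains the 4-clique {4, 7, 9, 11}. A clique must lie in a single bag of any decomposition, so no decomposition can have width below 3. Therefore the treewidth is 3.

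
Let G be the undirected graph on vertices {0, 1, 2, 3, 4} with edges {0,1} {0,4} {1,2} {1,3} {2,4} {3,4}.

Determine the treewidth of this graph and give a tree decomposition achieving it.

The largest bag has 3 vertices, giving width 2; this decomposition certifies tw(G) ≤ 2. For the lower bound, G contains the cycle 1–2–4–0–1, so G is not a forest; only forests have treewidth ≤ 1, hence tw(G) ≥ 2. Combining the bounds, tw(G) = 2.

Treewidth 2.
One such decomposition:
Bags: B1 = {1, 2, 4}  B2 = {0, 1, 4}  B3 = {1, 3, 4}
Tree: B1–B2, B2–B3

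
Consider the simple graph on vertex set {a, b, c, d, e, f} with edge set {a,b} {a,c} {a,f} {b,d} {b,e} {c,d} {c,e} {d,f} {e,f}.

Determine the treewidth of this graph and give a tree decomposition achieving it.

Treewidth 3.
One optimal decomposition is:
Bags: B1 = {a, b, c, f}  B2 = {b, c, d, f}  B3 = {b, c, e, f}
Tree: B1–B2, B2–B3

Every bag has size at most 4, so the width is 4 − 1 = 3 and tw(G) ≤ 3. For the lower bound: the 4 vertex sets {a,f}, {c,d}, {b}, {e} are disjoint, each induces a connected subgraph, and every pair is joined by at least one edge of G. Contracting each set to a single vertex therefore yields K_{4} as a minor, and since treewidth is minor-monotone, tw(G) ≥ tw(K_{4}) = 3. Therefore the treewidth is 3.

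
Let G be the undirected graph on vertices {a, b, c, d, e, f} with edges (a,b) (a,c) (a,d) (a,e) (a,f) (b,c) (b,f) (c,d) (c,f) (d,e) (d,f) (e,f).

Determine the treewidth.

A width-3 tree decomposition is:
Bags: B1 = {a, c, d, f}  B2 = {a, b, c, f}  B3 = {a, d, e, f}
Tree: B1–B2, B1–B3
Each bag holds 4 vertices, so the decomposition has width 3, which upper-bounds the treewidth. On the other hand G contains the 4-clique {a, d, e, f}. A clique must lie in a single bag of any decomposition, so no decomposition can have width below 3. Therefore the treewidth is 3.

3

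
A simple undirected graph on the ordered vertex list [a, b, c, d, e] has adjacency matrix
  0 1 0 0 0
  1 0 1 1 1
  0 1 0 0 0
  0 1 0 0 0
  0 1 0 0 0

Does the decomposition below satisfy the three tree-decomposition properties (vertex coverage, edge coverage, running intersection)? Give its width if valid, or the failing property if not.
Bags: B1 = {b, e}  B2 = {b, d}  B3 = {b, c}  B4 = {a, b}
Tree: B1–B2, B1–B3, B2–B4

Checking the three conditions: (i) the bags cover all of {a, b, c, d, e}; (ii) for each edge, some bag contains both endpoints; (iii) the bags containing any fixed vertex form a subtree. All hold, so the decomposition is valid with width 2 − 1 = 1.

Yes; width 1.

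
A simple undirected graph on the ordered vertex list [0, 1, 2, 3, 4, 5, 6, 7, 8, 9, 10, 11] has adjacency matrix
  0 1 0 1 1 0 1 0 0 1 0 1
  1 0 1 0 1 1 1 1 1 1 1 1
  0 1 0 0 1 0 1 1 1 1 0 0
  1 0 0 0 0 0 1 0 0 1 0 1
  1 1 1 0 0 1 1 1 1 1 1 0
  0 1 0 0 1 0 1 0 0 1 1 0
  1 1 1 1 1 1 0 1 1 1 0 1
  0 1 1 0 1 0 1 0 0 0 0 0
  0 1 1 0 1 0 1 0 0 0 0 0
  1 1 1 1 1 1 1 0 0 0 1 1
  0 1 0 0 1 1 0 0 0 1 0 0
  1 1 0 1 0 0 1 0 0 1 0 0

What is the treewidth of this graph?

A width-4 tree decomposition is:
Bags: B1 = {1, 2, 4, 6, 9}  B2 = {1, 4, 5, 6, 9}  B3 = {0, 1, 4, 6, 9}  B4 = {1, 4, 5, 9, 10}  B5 = {1, 2, 4, 6, 8}  B6 = {0, 1, 6, 9, 11}  B7 = {1, 2, 4, 6, 7}  B8 = {0, 3, 6, 9, 11}
Tree: B1–B2, B2–B3, B2–B4, B1–B5, B3–B6, B1–B7, B6–B8
Every bag has size at most 5, so the width is 5 − 1 = 4 and tw(G) ≤ 4. For the lower bound, the 5 vertices {0, 1, 6, 9, 11} are pairwise adjacent, and any tree decomposition puts a clique entirely inside one bag — forcing width ≥ 4. Combining the bounds, tw(G) = 4.

4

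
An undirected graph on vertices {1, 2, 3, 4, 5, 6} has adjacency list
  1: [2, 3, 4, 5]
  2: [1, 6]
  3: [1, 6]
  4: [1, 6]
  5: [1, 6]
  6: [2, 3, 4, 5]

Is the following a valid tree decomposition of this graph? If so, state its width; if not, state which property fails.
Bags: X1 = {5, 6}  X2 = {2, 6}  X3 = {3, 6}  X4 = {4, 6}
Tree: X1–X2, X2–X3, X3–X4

A tree decomposition must satisfy three properties: every vertex lies in some bag; for every edge, both endpoints lie together in some bag; and for every vertex, the bags containing it form a connected subtree. Here vertex 1 appears in no bag, so the decomposition is invalid.

No — vertex 1 appears in no bag.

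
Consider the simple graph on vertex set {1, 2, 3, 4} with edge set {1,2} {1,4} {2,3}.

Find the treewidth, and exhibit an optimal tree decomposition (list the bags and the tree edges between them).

Every bag has size at most 2, so the width is 2 − 1 = 1 and tw(G) ≤ 1. Since G has at least one edge (e.g. 4–1), it is not an edgeless graph, so tw(G) ≥ 1. Hence tw(G) = 1 exactly.

Treewidth 1.
One optimal decomposition is:
Bags: B1 = {1, 4}  B2 = {1, 2}  B3 = {2, 3}
Tree: B1–B2, B2–B3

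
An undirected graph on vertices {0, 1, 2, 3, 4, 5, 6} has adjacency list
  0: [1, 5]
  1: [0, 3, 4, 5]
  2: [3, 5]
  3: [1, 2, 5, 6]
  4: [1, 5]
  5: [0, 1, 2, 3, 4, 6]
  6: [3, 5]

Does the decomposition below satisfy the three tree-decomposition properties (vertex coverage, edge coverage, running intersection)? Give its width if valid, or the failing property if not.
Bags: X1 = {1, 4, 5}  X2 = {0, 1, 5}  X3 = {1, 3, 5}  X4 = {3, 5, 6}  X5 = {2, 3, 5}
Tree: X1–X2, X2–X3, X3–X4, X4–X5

Yes; width 2.

Every vertex of G appears in some bag (union = {0, 1, 2, 3, 4, 5, 6}); every edge is covered by a bag; and for each vertex v the set of bags containing v is connected in the bag tree. The decomposition is therefore valid. The largest bag has 3 vertices, so the width is 2.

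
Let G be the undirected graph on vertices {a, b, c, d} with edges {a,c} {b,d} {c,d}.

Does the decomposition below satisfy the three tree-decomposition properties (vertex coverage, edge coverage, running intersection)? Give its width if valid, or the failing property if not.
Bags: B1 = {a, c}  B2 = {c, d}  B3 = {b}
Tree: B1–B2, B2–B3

A tree decomposition must satisfy three properties: every vertex lies in some bag; for every edge, both endpoints lie together in some bag; and for every vertex, the bags containing it form a connected subtree. Here edge (d,b) lies in no bag, so the decomposition is invalid.

No — edge (d,b) lies in no bag.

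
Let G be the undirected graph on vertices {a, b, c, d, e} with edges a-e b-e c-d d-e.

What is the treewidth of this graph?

A width-1 tree decomposition is:
Bags: B1 = {d, e}  B2 = {b, e}  B3 = {c, d}  B4 = {a, e}
Tree: B1–B2, B1–B3, B2–B4
Every bag has size at most 2, so the width is 2 − 1 = 1 and tw(G) ≤ 1. Since G has at least one edge (e.g. d–e), it is not an edgeless graph, so tw(G) ≥ 1. Therefore the treewidth is 1.

1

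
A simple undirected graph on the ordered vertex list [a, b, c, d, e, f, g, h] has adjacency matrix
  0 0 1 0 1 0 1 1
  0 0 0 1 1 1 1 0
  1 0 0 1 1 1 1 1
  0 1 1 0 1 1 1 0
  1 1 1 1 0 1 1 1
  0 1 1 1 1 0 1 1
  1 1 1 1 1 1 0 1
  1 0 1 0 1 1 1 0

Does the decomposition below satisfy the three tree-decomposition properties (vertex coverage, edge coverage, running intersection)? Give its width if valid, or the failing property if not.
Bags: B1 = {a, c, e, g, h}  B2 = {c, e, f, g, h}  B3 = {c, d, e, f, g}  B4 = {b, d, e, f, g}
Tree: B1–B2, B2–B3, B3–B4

Checking the three conditions: (i) the bags cover all of {a, b, c, d, e, f, g, h}; (ii) for each edge, some bag contains both endpoints; (iii) the bags containing any fixed vertex form a subtree. All hold, so the decomposition is valid with width 5 − 1 = 4.

Yes; width 4.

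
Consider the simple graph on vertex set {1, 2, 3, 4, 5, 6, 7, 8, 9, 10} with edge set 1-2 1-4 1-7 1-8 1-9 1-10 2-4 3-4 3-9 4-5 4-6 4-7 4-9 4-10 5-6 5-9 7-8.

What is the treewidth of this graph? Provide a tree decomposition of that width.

Every bag has size at most 3, so the width is 3 − 1 = 2 and tw(G) ≤ 2. Conversely, {1, 7, 8} is a clique of size 3, and the vertices of any clique must share a bag in every tree decomposition; so some bag has ≥ 3 vertices and tw(G) ≥ 2. Therefore the treewidth is 2.

Treewidth 2.
One optimal decomposition is:
Bags: B1 = {1, 4, 9}  B2 = {3, 4, 9}  B3 = {1, 2, 4}  B4 = {4, 5, 9}  B5 = {4, 5, 6}  B6 = {1, 4, 10}  B7 = {1, 4, 7}  B8 = {1, 7, 8}
Tree: B1–B2, B1–B3, B1–B4, B4–B5, B1–B6, B6–B7, B7–B8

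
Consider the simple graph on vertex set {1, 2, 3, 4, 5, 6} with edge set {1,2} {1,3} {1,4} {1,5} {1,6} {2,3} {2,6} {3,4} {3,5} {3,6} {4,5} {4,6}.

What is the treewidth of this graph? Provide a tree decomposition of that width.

Treewidth 3.
One such decomposition:
Bags: B1 = {1, 3, 4, 6}  B2 = {1, 3, 4, 5}  B3 = {1, 2, 3, 6}
Tree: B1–B2, B1–B3

The largest bag has 4 vertices, giving width 3; this decomposition certifies tw(G) ≤ 3. On the other hand G contains the 4-clique {1, 2, 3, 6}. A clique must lie in a single bag of any decomposition, so no decomposition can have width below 3. Therefore the treewidth is 3.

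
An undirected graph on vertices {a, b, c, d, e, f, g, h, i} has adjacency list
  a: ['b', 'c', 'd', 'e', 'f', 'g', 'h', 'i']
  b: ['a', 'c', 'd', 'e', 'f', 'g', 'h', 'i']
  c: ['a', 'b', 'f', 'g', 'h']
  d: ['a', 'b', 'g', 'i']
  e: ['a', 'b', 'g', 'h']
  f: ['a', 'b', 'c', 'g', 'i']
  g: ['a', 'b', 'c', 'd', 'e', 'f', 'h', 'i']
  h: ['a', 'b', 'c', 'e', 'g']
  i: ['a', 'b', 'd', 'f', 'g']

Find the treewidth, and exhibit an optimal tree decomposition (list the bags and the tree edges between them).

Each bag holds 5 vertices, so the decomposition has width 4, which upper-bounds the treewidth. For the lower bound, the 5 vertices {a, b, d, g, i} are pairwise adjacent, and any tree decomposition puts a clique entirely inside one bag — forcing width ≥ 4. Combining the bounds, tw(G) = 4.

Treewidth 4.
One such decomposition:
Bags: B1 = {a, b, c, f, g}  B2 = {a, b, c, g, h}  B3 = {a, b, f, g, i}  B4 = {a, b, e, g, h}  B5 = {a, b, d, g, i}
Tree: B1–B2, B1–B3, B2–B4, B3–B5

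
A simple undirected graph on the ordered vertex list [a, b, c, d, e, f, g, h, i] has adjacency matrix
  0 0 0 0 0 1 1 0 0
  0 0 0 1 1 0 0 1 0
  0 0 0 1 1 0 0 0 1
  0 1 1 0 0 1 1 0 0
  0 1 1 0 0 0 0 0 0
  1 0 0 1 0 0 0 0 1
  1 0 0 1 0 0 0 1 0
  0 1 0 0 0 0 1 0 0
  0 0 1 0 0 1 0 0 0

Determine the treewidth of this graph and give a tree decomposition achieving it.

Treewidth 3.
Bags: B1 = {a, c, f, i}  B2 = {a, c, d, f}  B3 = {a, c, d, g}  B4 = {c, d, e, g}  B5 = {b, d, e, g}  B6 = {b, e, g, h}
Tree: B1–B2, B2–B3, B3–B4, B4–B5, B5–B6

Every bag has size at most 4, so the width is 4 − 1 = 3 and tw(G) ≤ 3. For the lower bound: the 4 vertex sets {a,f,i}, {c}, {d}, {b,e,g,h} are disjoint, each induces a connected subgraph, and every pair is joined by at least one edge of G. Contracting each set to a single vertex therefore yields K_{4} as a minor, and since treewidth is minor-monotone, tw(G) ≥ tw(K_{4}) = 3. The upper and lower bounds meet at 3, so that is the treewidth.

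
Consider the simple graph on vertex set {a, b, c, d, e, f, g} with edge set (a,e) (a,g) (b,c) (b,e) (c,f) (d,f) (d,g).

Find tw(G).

2

A width-2 tree decomposition is:
Bags: B1 = {d, f, g}  B2 = {c, f, g}  B3 = {b, c, g}  B4 = {b, e, g}  B5 = {a, e, g}
Tree: B1–B2, B2–B3, B3–B4, B4–B5
Each bag holds 3 vertices, so the decomposition has width 2, which upper-bounds the treewidth. Since g–d–f–c–b–e–a–g is a cycle in G, G is not acyclic. Forests are exactly the graphs of treewidth ≤ 1, so tw(G) ≥ 2. Therefore the treewidth is 2.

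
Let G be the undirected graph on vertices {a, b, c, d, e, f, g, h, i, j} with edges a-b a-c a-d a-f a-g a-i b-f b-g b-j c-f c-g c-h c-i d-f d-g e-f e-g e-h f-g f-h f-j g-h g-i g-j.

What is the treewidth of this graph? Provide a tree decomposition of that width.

The largest bag has 4 vertices, giving width 3; this decomposition certifies tw(G) ≤ 3. For the lower bound, the 4 vertices {b, f, g, j} are pairwise adjacent, and any tree decomposition puts a clique entirely inside one bag — forcing width ≥ 3. Combining the bounds, tw(G) = 3.

Treewidth 3.
One such decomposition:
Bags: B1 = {a, b, f, g}  B2 = {b, f, g, j}  B3 = {a, c, f, g}  B4 = {a, d, f, g}  B5 = {c, f, g, h}  B6 = {a, c, g, i}  B7 = {e, f, g, h}
Tree: B1–B2, B1–B3, B3–B4, B3–B5, B3–B6, B5–B7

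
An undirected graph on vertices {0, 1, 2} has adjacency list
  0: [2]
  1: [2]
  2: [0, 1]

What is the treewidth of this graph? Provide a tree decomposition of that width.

Each bag holds 2 vertices, so the decomposition has width 1, which upper-bounds the treewidth. Any graph with an edge has treewidth ≥ 1, and G has the edge 2–1. Therefore the treewidth is 1.

Treewidth 1.
One such decomposition:
Bags: B1 = {1, 2}  B2 = {0, 2}
Tree: B1–B2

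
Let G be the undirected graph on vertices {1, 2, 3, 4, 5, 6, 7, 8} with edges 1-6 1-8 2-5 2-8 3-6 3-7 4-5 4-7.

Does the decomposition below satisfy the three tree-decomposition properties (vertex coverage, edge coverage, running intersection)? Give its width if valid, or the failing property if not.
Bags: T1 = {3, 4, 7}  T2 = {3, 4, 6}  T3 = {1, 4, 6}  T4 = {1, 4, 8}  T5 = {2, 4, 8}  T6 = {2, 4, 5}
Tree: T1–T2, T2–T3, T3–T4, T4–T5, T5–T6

Checking the three conditions: (i) the bags cover all of {1, 2, 3, 4, 5, 6, 7, 8}; (ii) for each edge, some bag contains both endpoints; (iii) the bags containing any fixed vertex form a subtree. All hold, so the decomposition is valid with width 3 − 1 = 2.

Yes; width 2.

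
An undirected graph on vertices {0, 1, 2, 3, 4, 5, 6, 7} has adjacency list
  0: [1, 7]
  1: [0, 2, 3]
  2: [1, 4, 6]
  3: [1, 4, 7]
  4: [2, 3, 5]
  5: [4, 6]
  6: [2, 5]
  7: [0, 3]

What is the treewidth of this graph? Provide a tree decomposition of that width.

The largest bag has 3 vertices, giving width 2; this decomposition certifies tw(G) ≤ 2. The edges 6–5–4–2–6 form a cycle, so G is not a tree and its treewidth is at least 2. Therefore the treewidth is 2.

Treewidth 2.
One optimal decomposition is:
Bags: B1 = {2, 5, 6}  B2 = {2, 4, 5}  B3 = {1, 2, 4}  B4 = {1, 3, 4}  B5 = {0, 1, 3}  B6 = {0, 3, 7}
Tree: B1–B2, B2–B3, B3–B4, B4–B5, B5–B6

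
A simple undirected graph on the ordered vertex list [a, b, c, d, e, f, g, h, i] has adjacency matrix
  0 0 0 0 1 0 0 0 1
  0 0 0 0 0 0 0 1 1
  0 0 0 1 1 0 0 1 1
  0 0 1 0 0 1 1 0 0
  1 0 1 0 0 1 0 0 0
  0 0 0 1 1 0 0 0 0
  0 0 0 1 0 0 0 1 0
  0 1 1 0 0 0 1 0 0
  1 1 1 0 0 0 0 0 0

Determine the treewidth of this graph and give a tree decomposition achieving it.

Every bag has size at most 4, so the width is 4 − 1 = 3 and tw(G) ≤ 3. For the lower bound: the 4 vertex sets {a,e,f}, {d}, {c}, {b,g,h,i} are disjoint, each induces a connected subgraph, and every pair is joined by at least one edge of G. Contracting each set to a single vertex therefore yields K_{4} as a minor, and since treewidth is minor-monotone, tw(G) ≥ tw(K_{4}) = 3. Hence tw(G) = 3 exactly.

Treewidth 3.
One such decomposition:
Bags: B1 = {a, d, e, f}  B2 = {a, c, d, e}  B3 = {a, c, d, i}  B4 = {c, d, g, i}  B5 = {c, g, h, i}  B6 = {b, g, h, i}
Tree: B1–B2, B2–B3, B3–B4, B4–B5, B5–B6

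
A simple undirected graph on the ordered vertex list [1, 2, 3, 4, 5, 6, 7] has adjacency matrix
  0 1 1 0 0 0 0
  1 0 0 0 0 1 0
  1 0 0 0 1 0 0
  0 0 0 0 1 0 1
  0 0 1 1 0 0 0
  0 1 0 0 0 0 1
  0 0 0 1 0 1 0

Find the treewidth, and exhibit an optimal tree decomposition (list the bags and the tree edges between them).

Each bag holds 3 vertices, so the decomposition has width 2, which upper-bounds the treewidth. For the lower bound, G contains the cycle 6–2–1–3–5–4–7–6, so G is not a forest; only forests have treewidth ≤ 1, hence tw(G) ≥ 2. Therefore the treewidth is 2.

Treewidth 2.
Bags: B1 = {1, 2, 6}  B2 = {1, 3, 6}  B3 = {3, 5, 6}  B4 = {4, 5, 6}  B5 = {4, 6, 7}
Tree: B1–B2, B2–B3, B3–B4, B4–B5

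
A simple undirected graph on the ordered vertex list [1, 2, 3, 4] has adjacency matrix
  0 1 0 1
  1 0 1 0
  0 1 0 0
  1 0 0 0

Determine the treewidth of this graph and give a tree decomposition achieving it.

Treewidth 1.
Bags: B1 = {2, 3}  B2 = {1, 2}  B3 = {1, 4}
Tree: B1–B2, B2–B3

Each bag holds 2 vertices, so the decomposition has width 1, which upper-bounds the treewidth. Since G has at least one edge (e.g. 3–2), it is not an edgeless graph, so tw(G) ≥ 1. Combining the bounds, tw(G) = 1.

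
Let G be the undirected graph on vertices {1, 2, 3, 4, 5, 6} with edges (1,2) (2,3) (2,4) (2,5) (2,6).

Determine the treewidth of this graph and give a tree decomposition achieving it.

Every bag has size at most 2, so the width is 2 − 1 = 1 and tw(G) ≤ 1. Any graph with an edge has treewidth ≥ 1, and G has the edge 3–2. Combining the bounds, tw(G) = 1.

Treewidth 1.
One optimal decomposition is:
Bags: B1 = {2, 3}  B2 = {2, 4}  B3 = {2, 5}  B4 = {2, 6}  B5 = {1, 2}
Tree: B1–B2, B1–B3, B3–B4, B2–B5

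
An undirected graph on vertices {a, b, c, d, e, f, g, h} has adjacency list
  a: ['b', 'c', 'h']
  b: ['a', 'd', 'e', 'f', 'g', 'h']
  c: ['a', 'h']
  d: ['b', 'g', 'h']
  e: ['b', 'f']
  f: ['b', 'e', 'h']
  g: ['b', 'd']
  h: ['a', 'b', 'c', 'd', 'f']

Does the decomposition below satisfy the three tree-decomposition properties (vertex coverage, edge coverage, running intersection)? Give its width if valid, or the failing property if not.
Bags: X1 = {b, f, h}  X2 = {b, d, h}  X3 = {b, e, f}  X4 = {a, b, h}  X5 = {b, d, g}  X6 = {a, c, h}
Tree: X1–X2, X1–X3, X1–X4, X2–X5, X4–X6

Yes; width 2.

Checking the three conditions: (i) the bags cover all of {a, b, c, d, e, f, g, h}; (ii) for each edge, some bag contains both endpoints; (iii) the bags containing any fixed vertex form a subtree. All hold, so the decomposition is valid with width 3 − 1 = 2.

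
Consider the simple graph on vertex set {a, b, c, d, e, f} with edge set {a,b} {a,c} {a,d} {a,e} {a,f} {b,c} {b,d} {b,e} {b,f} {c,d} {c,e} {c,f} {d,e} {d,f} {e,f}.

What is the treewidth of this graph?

A width-5 tree decomposition is:
Bags: B1 = {a, b, c, d, e, f}
Tree: (single bag)
A single bag containing all 6 vertices is trivially a valid decomposition of width 5. On the other hand G contains the 6-clique {a, b, c, d, e, f}. A clique must lie in a single bag of any decomposition, so no decomposition can have width below 5. Therefore the treewidth is 5.

5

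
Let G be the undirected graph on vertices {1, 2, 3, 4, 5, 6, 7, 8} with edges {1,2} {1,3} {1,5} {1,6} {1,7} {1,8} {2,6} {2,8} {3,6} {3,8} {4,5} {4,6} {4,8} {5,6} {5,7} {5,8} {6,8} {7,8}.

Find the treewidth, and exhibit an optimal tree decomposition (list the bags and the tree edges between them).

Treewidth 3.
Bags: B1 = {4, 5, 6, 8}  B2 = {1, 5, 6, 8}  B3 = {1, 3, 6, 8}  B4 = {1, 5, 7, 8}  B5 = {1, 2, 6, 8}
Tree: B1–B2, B2–B3, B2–B4, B3–B5

The largest bag has 4 vertices, giving width 3; this decomposition certifies tw(G) ≤ 3. For the lower bound, the 4 vertices {1, 2, 6, 8} are pairwise adjacent, and any tree decomposition puts a clique entirely inside one bag — forcing width ≥ 3. Therefore the treewidth is 3.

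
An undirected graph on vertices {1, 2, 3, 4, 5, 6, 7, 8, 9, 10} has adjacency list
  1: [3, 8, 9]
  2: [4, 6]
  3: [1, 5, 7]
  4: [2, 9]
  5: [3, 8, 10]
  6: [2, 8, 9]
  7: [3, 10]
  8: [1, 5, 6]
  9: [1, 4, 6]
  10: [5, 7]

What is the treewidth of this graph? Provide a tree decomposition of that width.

Treewidth 2.
Bags: B1 = {2, 4, 9}  B2 = {2, 6, 9}  B3 = {1, 6, 9}  B4 = {1, 6, 8}  B5 = {1, 3, 8}  B6 = {3, 5, 8}  B7 = {3, 5, 7}  B8 = {5, 7, 10}
Tree: B1–B2, B2–B3, B3–B4, B4–B5, B5–B6, B6–B7, B7–B8

The largest bag has 3 vertices, giving width 2; this decomposition certifies tw(G) ≤ 2. The edges 4–2–6–9–4 form a cycle, so G is not a tree and its treewidth is at least 2. The upper and lower bounds meet at 2, so that is the treewidth.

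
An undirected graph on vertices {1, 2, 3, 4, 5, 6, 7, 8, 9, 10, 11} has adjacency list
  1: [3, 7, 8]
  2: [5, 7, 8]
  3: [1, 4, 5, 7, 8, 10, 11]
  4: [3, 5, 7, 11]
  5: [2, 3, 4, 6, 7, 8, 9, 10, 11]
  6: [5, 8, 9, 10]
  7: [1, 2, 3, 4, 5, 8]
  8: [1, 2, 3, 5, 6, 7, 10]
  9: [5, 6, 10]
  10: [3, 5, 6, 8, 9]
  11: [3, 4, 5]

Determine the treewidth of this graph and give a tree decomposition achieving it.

Treewidth 3.
One such decomposition:
Bags: B1 = {2, 5, 7, 8}  B2 = {3, 5, 7, 8}  B3 = {1, 3, 7, 8}  B4 = {3, 5, 8, 10}  B5 = {5, 6, 8, 10}  B6 = {5, 6, 9, 10}  B7 = {3, 4, 5, 7}  B8 = {3, 4, 5, 11}
Tree: B1–B2, B2–B3, B2–B4, B4–B5, B5–B6, B2–B7, B7–B8

Each bag holds 4 vertices, so the decomposition has width 3, which upper-bounds the treewidth. For the lower bound, the 4 vertices {1, 3, 7, 8} are pairwise adjacent, and any tree decomposition puts a clique entirely inside one bag — forcing width ≥ 3. Combining the bounds, tw(G) = 3.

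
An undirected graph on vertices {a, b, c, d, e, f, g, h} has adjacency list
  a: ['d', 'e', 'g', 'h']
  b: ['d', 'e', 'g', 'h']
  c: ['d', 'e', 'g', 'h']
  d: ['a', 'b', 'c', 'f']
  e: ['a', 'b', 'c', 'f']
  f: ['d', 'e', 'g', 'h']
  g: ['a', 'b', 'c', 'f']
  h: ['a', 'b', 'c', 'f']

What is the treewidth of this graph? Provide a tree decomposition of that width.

Treewidth 4.
One such decomposition:
Bags: B1 = {c, d, e, g, h}  B2 = {d, e, f, g, h}  B3 = {b, d, e, g, h}  B4 = {a, d, e, g, h}
Tree: B1–B2, B2–B3, B3–B4

The largest bag has 5 vertices, giving width 4; this decomposition certifies tw(G) ≤ 4. For the lower bound: the 5 vertex sets {c,e}, {d,f}, {b,g}, {h}, {a} are disjoint, each induces a connected subgraph, and every pair is joined by at least one edge of G. Contracting each set to a single vertex therefore yields K_{5} as a minor, and since treewidth is minor-monotone, tw(G) ≥ tw(K_{5}) = 4. Therefore the treewidth is 4.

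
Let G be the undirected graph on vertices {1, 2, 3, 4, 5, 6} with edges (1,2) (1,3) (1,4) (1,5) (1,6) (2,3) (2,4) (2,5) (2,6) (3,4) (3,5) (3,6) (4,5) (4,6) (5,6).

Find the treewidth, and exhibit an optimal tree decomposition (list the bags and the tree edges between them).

With just one bag of size 6, the width is 6 − 1 = 5, so tw(G) ≤ 5. Conversely, {1, 2, 3, 4, 5, 6} is a clique of size 6, and the vertices of any clique must share a bag in every tree decomposition; so some bag has ≥ 6 vertices and tw(G) ≥ 5. Hence tw(G) = 5 exactly.

Treewidth 5.
Bags: B1 = {1, 2, 3, 4, 5, 6}
Tree: (single bag)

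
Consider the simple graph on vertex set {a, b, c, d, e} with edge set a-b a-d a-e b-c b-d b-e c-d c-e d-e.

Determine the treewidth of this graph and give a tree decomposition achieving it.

Treewidth 3.
One such decomposition:
Bags: B1 = {b, c, d, e}  B2 = {a, b, d, e}
Tree: B1–B2

Each bag holds 4 vertices, so the decomposition has width 3, which upper-bounds the treewidth. For the lower bound, the 4 vertices {b, c, d, e} are pairwise adjacent, and any tree decomposition puts a clique entirely inside one bag — forcing width ≥ 3. Combining the bounds, tw(G) = 3.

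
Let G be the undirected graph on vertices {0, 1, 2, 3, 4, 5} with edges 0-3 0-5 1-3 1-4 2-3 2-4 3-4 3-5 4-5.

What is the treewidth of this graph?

2

A width-2 tree decomposition is:
Bags: B1 = {1, 3, 4}  B2 = {3, 4, 5}  B3 = {2, 3, 4}  B4 = {0, 3, 5}
Tree: B1–B2, B1–B3, B2–B4
The largest bag has 3 vertices, giving width 2; this decomposition certifies tw(G) ≤ 2. Conversely, {0, 3, 5} is a clique of size 3, and the vertices of any clique must share a bag in every tree decomposition; so some bag has ≥ 3 vertices and tw(G) ≥ 2. The upper and lower bounds meet at 2, so that is the treewidth.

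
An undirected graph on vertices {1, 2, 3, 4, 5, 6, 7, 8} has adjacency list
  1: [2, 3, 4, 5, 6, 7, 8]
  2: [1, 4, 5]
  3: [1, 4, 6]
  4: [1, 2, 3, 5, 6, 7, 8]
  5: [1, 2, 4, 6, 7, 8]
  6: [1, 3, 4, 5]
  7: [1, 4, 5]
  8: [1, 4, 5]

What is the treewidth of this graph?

3

A width-3 tree decomposition is:
Bags: B1 = {1, 4, 5, 7}  B2 = {1, 4, 5, 6}  B3 = {1, 3, 4, 6}  B4 = {1, 2, 4, 5}  B5 = {1, 4, 5, 8}
Tree: B1–B2, B2–B3, B1–B4, B1–B5
Every bag has size at most 4, so the width is 4 − 1 = 3 and tw(G) ≤ 3. For the lower bound, the 4 vertices {1, 3, 4, 6} are pairwise adjacent, and any tree decomposition puts a clique entirely inside one bag — forcing width ≥ 3. The upper and lower bounds meet at 3, so that is the treewidth.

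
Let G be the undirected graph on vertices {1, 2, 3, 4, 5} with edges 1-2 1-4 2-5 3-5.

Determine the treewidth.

1

A width-1 tree decomposition is:
Bags: B1 = {1, 4}  B2 = {1, 2}  B3 = {2, 5}  B4 = {3, 5}
Tree: B1–B2, B2–B3, B3–B4
Each bag holds 2 vertices, so the decomposition has width 1, which upper-bounds the treewidth. Since G has at least one edge (e.g. 4–1), it is not an edgeless graph, so tw(G) ≥ 1. Hence tw(G) = 1 exactly.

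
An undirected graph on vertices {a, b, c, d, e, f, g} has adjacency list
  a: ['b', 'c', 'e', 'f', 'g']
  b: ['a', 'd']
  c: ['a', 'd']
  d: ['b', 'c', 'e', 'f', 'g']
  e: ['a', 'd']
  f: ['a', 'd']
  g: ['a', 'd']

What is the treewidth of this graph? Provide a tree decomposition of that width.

Every bag has size at most 3, so the width is 3 − 1 = 2 and tw(G) ≤ 2. For the lower bound, G contains the cycle a–b–d–c–a, so G is not a forest; only forests have treewidth ≤ 1, hence tw(G) ≥ 2. Hence tw(G) = 2 exactly.

Treewidth 2.
One such decomposition:
Bags: B1 = {a, b, d}  B2 = {a, c, d}  B3 = {a, d, e}  B4 = {a, d, f}  B5 = {a, d, g}
Tree: B1–B2, B2–B3, B3–B4, B4–B5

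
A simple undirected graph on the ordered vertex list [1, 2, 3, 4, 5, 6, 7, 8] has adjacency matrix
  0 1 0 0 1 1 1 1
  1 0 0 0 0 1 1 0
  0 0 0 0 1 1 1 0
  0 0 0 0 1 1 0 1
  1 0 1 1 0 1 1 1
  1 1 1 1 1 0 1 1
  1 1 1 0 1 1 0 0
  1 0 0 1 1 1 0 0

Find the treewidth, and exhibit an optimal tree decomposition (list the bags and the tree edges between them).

The largest bag has 4 vertices, giving width 3; this decomposition certifies tw(G) ≤ 3. For the lower bound, the 4 vertices {1, 2, 6, 7} are pairwise adjacent, and any tree decomposition puts a clique entirely inside one bag — forcing width ≥ 3. Therefore the treewidth is 3.

Treewidth 3.
Bags: B1 = {1, 2, 6, 7}  B2 = {1, 5, 6, 7}  B3 = {3, 5, 6, 7}  B4 = {1, 5, 6, 8}  B5 = {4, 5, 6, 8}
Tree: B1–B2, B2–B3, B2–B4, B4–B5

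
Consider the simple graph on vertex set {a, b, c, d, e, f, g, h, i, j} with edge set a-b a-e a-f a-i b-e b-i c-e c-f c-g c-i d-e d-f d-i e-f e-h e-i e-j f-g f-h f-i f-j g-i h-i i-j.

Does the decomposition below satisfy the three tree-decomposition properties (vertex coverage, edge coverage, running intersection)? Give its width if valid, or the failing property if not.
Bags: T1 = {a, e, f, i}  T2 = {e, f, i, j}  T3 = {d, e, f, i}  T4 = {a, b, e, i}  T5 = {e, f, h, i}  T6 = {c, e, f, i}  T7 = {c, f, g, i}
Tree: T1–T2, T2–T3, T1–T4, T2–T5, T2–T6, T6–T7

Yes; width 3.

Vertex coverage: the bags together contain {a, b, c, d, e, f, g, h, i, j}, the full vertex set. Edge coverage: each edge of G has both endpoints in at least one bag. Running intersection: for every vertex, the bags containing it form a connected subtree. All three properties hold, so this is a valid tree decomposition of width max|bag| − 1 = 3, and hence tw(G) ≤ 3.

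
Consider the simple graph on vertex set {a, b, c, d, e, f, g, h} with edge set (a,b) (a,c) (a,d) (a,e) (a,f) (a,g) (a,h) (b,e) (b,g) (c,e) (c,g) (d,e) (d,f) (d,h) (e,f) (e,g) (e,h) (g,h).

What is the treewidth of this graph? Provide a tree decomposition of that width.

Treewidth 3.
Bags: B1 = {a, d, e, h}  B2 = {a, e, g, h}  B3 = {a, b, e, g}  B4 = {a, d, e, f}  B5 = {a, c, e, g}
Tree: B1–B2, B2–B3, B1–B4, B2–B5

The largest bag has 4 vertices, giving width 3; this decomposition certifies tw(G) ≤ 3. On the other hand G contains the 4-clique {a, d, e, h}. A clique must lie in a single bag of any decomposition, so no decomposition can have width below 3. Hence tw(G) = 3 exactly.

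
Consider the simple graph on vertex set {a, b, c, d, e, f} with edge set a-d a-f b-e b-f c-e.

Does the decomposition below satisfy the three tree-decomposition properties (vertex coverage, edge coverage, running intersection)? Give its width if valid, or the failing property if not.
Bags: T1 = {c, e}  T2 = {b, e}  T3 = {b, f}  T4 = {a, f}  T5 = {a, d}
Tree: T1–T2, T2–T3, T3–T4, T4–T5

Yes; width 1.

Every vertex of G appears in some bag (union = {a, b, c, d, e, f}); every edge is covered by a bag; and for each vertex v the set of bags containing v is connected in the bag tree. The decomposition is therefore valid. The largest bag has 2 vertices, so the width is 1.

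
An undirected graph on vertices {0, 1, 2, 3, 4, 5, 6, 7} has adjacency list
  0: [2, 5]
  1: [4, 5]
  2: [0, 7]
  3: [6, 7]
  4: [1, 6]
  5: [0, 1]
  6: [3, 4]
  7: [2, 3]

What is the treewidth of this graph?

A width-2 tree decomposition is:
Bags: B1 = {3, 6, 7}  B2 = {2, 6, 7}  B3 = {0, 2, 6}  B4 = {0, 5, 6}  B5 = {1, 5, 6}  B6 = {1, 4, 6}
Tree: B1–B2, B2–B3, B3–B4, B4–B5, B5–B6
Every bag has size at most 3, so the width is 3 − 1 = 2 and tw(G) ≤ 2. Since 6–3–7–2–0–5–1–4–6 is a cycle in G, G is not acyclic. Forests are exactly the graphs of treewidth ≤ 1, so tw(G) ≥ 2. Combining the bounds, tw(G) = 2.

2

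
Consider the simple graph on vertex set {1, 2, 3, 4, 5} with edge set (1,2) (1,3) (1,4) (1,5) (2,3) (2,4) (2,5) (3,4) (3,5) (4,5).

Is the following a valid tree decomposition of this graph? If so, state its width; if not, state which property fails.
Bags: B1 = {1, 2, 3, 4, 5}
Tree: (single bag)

Every vertex of G appears in some bag (union = {1, 2, 3, 4, 5}); every edge is covered by a bag; and for each vertex v the set of bags containing v is connected in the bag tree. The decomposition is therefore valid. The largest bag has 5 vertices, so the width is 4.

Yes; width 4.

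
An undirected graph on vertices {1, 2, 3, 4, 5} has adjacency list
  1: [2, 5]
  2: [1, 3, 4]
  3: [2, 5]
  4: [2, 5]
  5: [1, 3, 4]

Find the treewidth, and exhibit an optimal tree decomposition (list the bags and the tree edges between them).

Treewidth 2.
Bags: B1 = {2, 4, 5}  B2 = {1, 2, 5}  B3 = {2, 3, 5}
Tree: B1–B2, B2–B3

The largest bag has 3 vertices, giving width 2; this decomposition certifies tw(G) ≤ 2. Since 5–4–2–1–5 is a cycle in G, G is not acyclic. Forests are exactly the graphs of treewidth ≤ 1, so tw(G) ≥ 2. Hence tw(G) = 2 exactly.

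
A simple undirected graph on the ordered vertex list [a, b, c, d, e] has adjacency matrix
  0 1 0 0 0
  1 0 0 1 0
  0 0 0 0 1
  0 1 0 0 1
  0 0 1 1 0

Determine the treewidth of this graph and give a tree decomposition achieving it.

Each bag holds 2 vertices, so the decomposition has width 1, which upper-bounds the treewidth. Since G has at least one edge (e.g. a–b), it is not an edgeless graph, so tw(G) ≥ 1. Hence tw(G) = 1 exactly.

Treewidth 1.
Bags: B1 = {a, b}  B2 = {b, d}  B3 = {d, e}  B4 = {c, e}
Tree: B1–B2, B2–B3, B3–B4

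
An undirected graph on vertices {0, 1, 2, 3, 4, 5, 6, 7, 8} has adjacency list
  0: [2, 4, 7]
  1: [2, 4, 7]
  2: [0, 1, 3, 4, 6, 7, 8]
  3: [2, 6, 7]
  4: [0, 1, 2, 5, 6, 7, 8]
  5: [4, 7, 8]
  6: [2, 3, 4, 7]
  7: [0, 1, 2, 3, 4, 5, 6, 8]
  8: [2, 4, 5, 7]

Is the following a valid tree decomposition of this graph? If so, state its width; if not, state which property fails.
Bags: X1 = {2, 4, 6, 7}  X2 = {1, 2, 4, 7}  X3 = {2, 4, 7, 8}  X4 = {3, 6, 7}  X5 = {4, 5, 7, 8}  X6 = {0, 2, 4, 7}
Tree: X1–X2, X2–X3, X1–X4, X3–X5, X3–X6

A tree decomposition must satisfy three properties: every vertex lies in some bag; for every edge, both endpoints lie together in some bag; and for every vertex, the bags containing it form a connected subtree. Here edge (2,3) lies in no bag, so the decomposition is invalid.

No — edge (2,3) lies in no bag.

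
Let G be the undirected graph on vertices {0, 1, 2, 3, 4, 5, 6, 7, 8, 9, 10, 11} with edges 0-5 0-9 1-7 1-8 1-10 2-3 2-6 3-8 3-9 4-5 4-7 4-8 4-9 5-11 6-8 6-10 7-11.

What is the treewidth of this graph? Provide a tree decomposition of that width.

The largest bag has 4 vertices, giving width 3; this decomposition certifies tw(G) ≤ 3. For the lower bound: the 4 vertex sets {2,6,10}, {1}, {8}, {3,4,7,9} are disjoint, each induces a connected subgraph, and every pair is joined by at least one edge of G. Contracting each set to a single vertex therefore yields K_{4} as a minor, and since treewidth is minor-monotone, tw(G) ≥ tw(K_{4}) = 3. Combining the bounds, tw(G) = 3.

Treewidth 3.
One such decomposition:
Bags: B1 = {1, 2, 6, 10}  B2 = {1, 2, 6, 8}  B3 = {1, 2, 3, 8}  B4 = {1, 3, 7, 8}  B5 = {3, 4, 7, 8}  B6 = {3, 4, 7, 9}  B7 = {4, 7, 9, 11}  B8 = {4, 5, 9, 11}  B9 = {0, 5, 9, 11}
Tree: B1–B2, B2–B3, B3–B4, B4–B5, B5–B6, B6–B7, B7–B8, B8–B9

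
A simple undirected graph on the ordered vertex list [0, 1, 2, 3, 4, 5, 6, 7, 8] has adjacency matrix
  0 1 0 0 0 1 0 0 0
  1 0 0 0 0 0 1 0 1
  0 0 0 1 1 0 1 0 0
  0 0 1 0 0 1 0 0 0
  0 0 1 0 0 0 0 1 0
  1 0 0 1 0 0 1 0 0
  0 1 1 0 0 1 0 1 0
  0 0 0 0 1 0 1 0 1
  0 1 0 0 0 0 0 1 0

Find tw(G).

3

A width-3 tree decomposition is:
Bags: B1 = {0, 2, 3, 5}  B2 = {0, 2, 5, 6}  B3 = {0, 1, 2, 6}  B4 = {1, 2, 4, 6}  B5 = {1, 4, 6, 7}  B6 = {1, 4, 7, 8}
Tree: B1–B2, B2–B3, B3–B4, B4–B5, B5–B6
Each bag holds 4 vertices, so the decomposition has width 3, which upper-bounds the treewidth. For the lower bound: the 4 vertex sets {0,3,5}, {2}, {6}, {1,4,7,8} are disjoint, each induces a connected subgraph, and every pair is joined by at least one edge of G. Contracting each set to a single vertex therefore yields K_{4} as a minor, and since treewidth is minor-monotone, tw(G) ≥ tw(K_{4}) = 3. Hence tw(G) = 3 exactly.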